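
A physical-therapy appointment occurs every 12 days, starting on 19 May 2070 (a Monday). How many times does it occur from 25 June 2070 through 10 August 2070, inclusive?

Occurrences land 12·i days after 19 May 2070 for i = 0, 1, 2, …
25 June 2070 is 37 days after the start; 37 ÷ 12 = 3 remainder 1; since the remainder is 1, round up to i = 4. First occurrence in the window: #5 on 6 July 2070 (4×12 = 48 days in).
10 August 2070 is 83 days after the start; 83 ÷ 12 = 6 remainder 11. Last occurrence in the window: #7 on 30 July 2070.
Occurrences #5 through #7: 3 in total.

3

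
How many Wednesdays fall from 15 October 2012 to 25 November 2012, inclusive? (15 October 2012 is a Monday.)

15 October 2012 is a Monday; the first Wednesday on or after it is 17 October 2012 (2 days later).
From 17 October 2012 to 25 November 2012: 14 + 25 = 39 days (rest of October, November).
39 ÷ 7 = 5 full weeks with remainder 4, so 5 more Wednesdays after the first → 6.

6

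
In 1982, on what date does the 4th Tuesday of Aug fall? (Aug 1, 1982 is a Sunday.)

Aug 1982 begins on a Sunday, so the first Tuesday is Aug 3 (2 days later).
The 4th Tuesday is 3 weeks later: 3 + 21 = 24.

Aug 24, 1982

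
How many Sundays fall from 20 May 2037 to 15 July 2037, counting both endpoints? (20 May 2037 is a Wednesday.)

20 May 2037 is a Wednesday; the first Sunday on or after it is 24 May 2037 (4 days later).
From 24 May 2037 to 15 July 2037: 7 + 30 + 15 = 52 days (rest of May, June, July).
52 ÷ 7 = 7 full weeks with remainder 3, so 7 more Sundays after the first → 8.

8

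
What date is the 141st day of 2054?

2054-05-21

January has 31 days (141 − 31 = 110 remain).
February has 28 days (110 − 28 = 82 remain).
March has 31 days (82 − 31 = 51 remain).
April has 30 days (51 − 30 = 21 remain).
21 into May → May 21.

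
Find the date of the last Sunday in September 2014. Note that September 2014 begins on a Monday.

28 September 2014

September 2014 begins on a Monday, so the first Sunday is September 7 (6 days later).
September 2014 has 30 days. Adding weeks: 7, 14, 21, 28 — the last one ≤ 30 is the 28th.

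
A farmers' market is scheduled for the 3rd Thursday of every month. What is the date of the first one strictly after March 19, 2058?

March 21, 2058

March 2058 starts on a Friday; its first Thursday is the 7th, so the 3rd Thursday is the 21st — March 21, 2058.
March 21, 2058 is after March 19, 2058, so that is the next one.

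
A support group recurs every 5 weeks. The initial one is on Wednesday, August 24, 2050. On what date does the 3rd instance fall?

The 3rd occurrence is 2 intervals after the first: 2 × 35 = 70 days after August 24, 2050.
August has 31 days — 7 days to the end of August leaves 63.
September has 30 days (33 left).
October has 31 days (2 left).
2 days into November → November 2, 2050.

November 2, 2050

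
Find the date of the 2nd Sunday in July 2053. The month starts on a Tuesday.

2053-07-13

July 2053 begins on a Tuesday, so the first Sunday is July 6 (5 days later).
The 2nd Sunday is 1 weeks later: 6 + 7 = 13.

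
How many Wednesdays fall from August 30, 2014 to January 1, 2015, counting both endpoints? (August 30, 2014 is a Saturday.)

August 30, 2014 is a Saturday; the first Wednesday on or after it is September 3, 2014 (4 days later).
From September 3, 2014 to January 1, 2015: 27 + 31 + 30 + 31 + 1 = 120 days (rest of September, October, November, December, January).
120 ÷ 7 = 17 full weeks with remainder 1, so 17 more Wednesdays after the first → 18.

18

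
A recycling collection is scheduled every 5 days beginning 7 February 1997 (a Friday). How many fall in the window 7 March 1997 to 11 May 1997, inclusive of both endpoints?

Occurrences land 5·i days after 7 February 1997 for i = 0, 1, 2, …
7 March 1997 is 28 days after the start; 28 ÷ 5 = 5 remainder 3; since the remainder is 3, round up to i = 6. First occurrence in the window: #7 on 9 March 1997 (6×5 = 30 days in).
11 May 1997 is 93 days after the start; 93 ÷ 5 = 18 remainder 3. Last occurrence in the window: #19 on 8 May 1997.
Occurrences #7 through #19: 13 in total.

13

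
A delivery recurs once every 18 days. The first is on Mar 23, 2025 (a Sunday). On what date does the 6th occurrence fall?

Jun 21, 2025

The 6th occurrence is 5 intervals after the first: 5 × 18 = 90 days after Mar 23, 2025.
Mar has 31 days — 8 days to the end of Mar leaves 82.
Apr has 30 days (52 left).
May has 31 days (21 left).
21 days into Jun → Jun 21, 2025.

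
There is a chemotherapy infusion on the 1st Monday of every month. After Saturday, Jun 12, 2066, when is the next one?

Jun 2066 starts on a Tuesday, so its 1st Monday is Jun 7, 2066 (6 days in).
That is not after Jun 12, 2066, so look at Jul 2066.
Jul 2066 starts on a Thursday, so its 1st Monday is Jul 5, 2066 (4 days in).

Jul 5, 2066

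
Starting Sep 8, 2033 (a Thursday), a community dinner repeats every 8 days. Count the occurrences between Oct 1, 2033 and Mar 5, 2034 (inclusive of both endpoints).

20

Occurrences land 8·i days after Sep 8, 2033 for i = 0, 1, 2, …
Oct 1, 2033 is 23 days after the start; 23 ÷ 8 = 2 remainder 7; since the remainder is 7, round up to i = 3. First occurrence in the window: #4 on Oct 2, 2033 (3×8 = 24 days in).
Mar 5, 2034 is 178 days after the start; 178 ÷ 8 = 22 remainder 2. Last occurrence in the window: #23 on Mar 3, 2034.
Occurrences #4 through #23: 20 in total.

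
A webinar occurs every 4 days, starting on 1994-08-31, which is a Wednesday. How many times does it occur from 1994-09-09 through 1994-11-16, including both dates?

17

Occurrences land 4·i days after 1994-08-31 for i = 0, 1, 2, …
1994-09-09 is 9 days after the start; 9 ÷ 4 = 2 remainder 1; since the remainder is 1, round up to i = 3. First occurrence in the window: #4 on 1994-09-12 (3×4 = 12 days in).
1994-11-16 is 77 days after the start; 77 ÷ 4 = 19 remainder 1. Last occurrence in the window: #20 on 1994-11-15.
Occurrences #4 through #20: 17 in total.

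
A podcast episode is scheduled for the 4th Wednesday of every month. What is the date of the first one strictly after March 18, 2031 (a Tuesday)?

March 2031 starts on a Saturday; its first Wednesday is the 5th, so the 4th Wednesday is the 26th — March 26, 2031.
March 26, 2031 is after March 18, 2031, so that is the next one.

March 26, 2031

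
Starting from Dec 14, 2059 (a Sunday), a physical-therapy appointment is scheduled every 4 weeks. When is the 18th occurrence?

The 18th occurrence is 17 intervals after the first: 17 × 28 = 476 days after Dec 14, 2059.
Dec has 31 days — 17 days to the end of Dec leaves 459.
2060 has 366 days (93 left).
Jan has 31 days (62 left).
Feb has 28 days (34 left).
Mar has 31 days (3 left).
3 days into Apr → Apr 3, 2061.

Apr 3, 2061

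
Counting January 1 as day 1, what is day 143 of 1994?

January has 31 days (143 − 31 = 112 remain).
February has 28 days (112 − 28 = 84 remain).
March has 31 days (84 − 31 = 53 remain).
April has 30 days (53 − 30 = 23 remain).
23 into May → May 23.

1994-05-23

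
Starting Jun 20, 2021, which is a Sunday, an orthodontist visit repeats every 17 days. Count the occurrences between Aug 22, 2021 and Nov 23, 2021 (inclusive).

6

Occurrences land 17·i days after Jun 20, 2021 for i = 0, 1, 2, …
Aug 22, 2021 is 63 days after the start; 63 ÷ 17 = 3 remainder 12; since the remainder is 12, round up to i = 4. First occurrence in the window: #5 on Aug 27, 2021 (4×17 = 68 days in).
Nov 23, 2021 is 156 days after the start; 156 ÷ 17 = 9 remainder 3. Last occurrence in the window: #10 on Nov 20, 2021.
Occurrences #5 through #10: 6 in total.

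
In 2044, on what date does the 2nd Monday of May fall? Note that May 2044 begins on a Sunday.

May 2044 begins on a Sunday, so the first Monday is May 2 (1 day later).
The 2nd Monday is 1 weeks later: 2 + 7 = 9.

2044-05-09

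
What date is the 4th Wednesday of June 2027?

2027-06-23

June 2027 begins on a Tuesday, so the first Wednesday is June 2 (1 day later).
The 4th Wednesday is 3 weeks later: 2 + 21 = 23.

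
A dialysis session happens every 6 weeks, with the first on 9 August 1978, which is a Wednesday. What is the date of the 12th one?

The 12th occurrence is 11 intervals after the first: 11 × 42 = 462 days after 9 August 1978.
August has 31 days — 22 days to the end of August leaves 440.
From end of August to end of 1978 is 122 days (318 left).
January has 31 days (287 left).
February has 28 days (259 left).
March has 31 days (228 left).
April has 30 days (198 left).
May has 31 days (167 left).
June has 30 days (137 left).
July has 31 days (106 left).
August has 31 days (75 left).
September has 30 days (45 left).
October has 31 days (14 left).
14 days into November → 14 November 1979.

14 November 1979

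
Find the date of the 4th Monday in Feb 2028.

The first Monday of Feb 2028 is Feb 7.
The 4th Monday is 3 weeks later: 7 + 21 = 28.

Feb 28, 2028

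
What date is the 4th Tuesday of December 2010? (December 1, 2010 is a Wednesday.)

28 December 2010

December 2010 begins on a Wednesday, so the first Tuesday is December 7 (6 days later).
The 4th Tuesday is 3 weeks later: 7 + 21 = 28.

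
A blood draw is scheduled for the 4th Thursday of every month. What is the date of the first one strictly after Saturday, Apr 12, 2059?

Apr 2059 starts on a Tuesday; its first Thursday is the 3rd, so the 4th Thursday is the 24th — Apr 24, 2059.
Apr 24, 2059 is after Apr 12, 2059, so that is the next one.

Apr 24, 2059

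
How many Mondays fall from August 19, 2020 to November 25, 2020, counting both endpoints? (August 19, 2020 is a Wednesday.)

August 19, 2020 is a Wednesday; the first Monday on or after it is August 24, 2020 (5 days later).
From August 24, 2020 to November 25, 2020: 7 + 30 + 31 + 25 = 93 days (rest of August, September, October, November).
93 ÷ 7 = 13 full weeks with remainder 2, so 13 more Mondays after the first → 14.

14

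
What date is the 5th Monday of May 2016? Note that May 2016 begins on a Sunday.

2016-05-30

May 2016 begins on a Sunday, so the first Monday is May 2 (1 day later).
The 5th Monday is 4 weeks later: 2 + 28 = 30.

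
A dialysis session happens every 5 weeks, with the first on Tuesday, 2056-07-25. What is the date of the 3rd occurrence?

2056-10-03

The 3rd occurrence is 2 intervals after the first: 2 × 35 = 70 days after 2056-07-25.
July has 31 days — 6 days to the end of July leaves 64.
August has 31 days (33 left).
September has 30 days (3 left).
3 days into October → 2056-10-03.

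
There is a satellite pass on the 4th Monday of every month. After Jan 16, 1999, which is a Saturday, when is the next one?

Jan 1999 starts on a Friday; its first Monday is the 4th, so the 4th Monday is the 25th — Jan 25, 1999.
Jan 25, 1999 is after Jan 16, 1999, so that is the next one.

Jan 25, 1999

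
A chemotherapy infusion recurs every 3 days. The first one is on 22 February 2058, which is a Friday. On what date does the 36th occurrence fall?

The 36th occurrence is 35 intervals after the first: 35 × 3 = 105 days after 22 February 2058.
February has 28 days — 6 days to the end of February leaves 99.
March has 31 days (68 left).
April has 30 days (38 left).
May has 31 days (7 left).
7 days into June → 7 June 2058.

7 June 2058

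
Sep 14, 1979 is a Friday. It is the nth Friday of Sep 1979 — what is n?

2nd

Day 14 falls in week ⌈14/7⌉ of the month.
Days 1–7 hold the 1st Friday, 8–14 the 2nd, 15–21 the 3rd, 22–28 the 4th, 29–31 the 5th.
14 is in the range for the 2nd.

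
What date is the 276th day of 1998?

Oct 3, 1998

Jan has 31 days (276 − 31 = 245 remain).
Feb has 28 days (245 − 28 = 217 remain).
Mar has 31 days (217 − 31 = 186 remain).
Apr has 30 days (186 − 30 = 156 remain).
May has 31 days (156 − 31 = 125 remain).
Jun has 30 days (125 − 30 = 95 remain).
Jul has 31 days (95 − 31 = 64 remain).
Aug has 31 days (64 − 31 = 33 remain).
Sep has 30 days (33 − 30 = 3 remain).
3 into Oct → Oct 3.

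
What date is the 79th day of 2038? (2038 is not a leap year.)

March 20, 2038

January has 31 days (79 − 31 = 48 remain).
February has 28 days (48 − 28 = 20 remain).
20 into March → March 20.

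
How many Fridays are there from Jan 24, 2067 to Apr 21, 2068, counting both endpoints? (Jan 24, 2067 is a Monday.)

Jan 24, 2067 is a Monday; the first Friday on or after it is Jan 28, 2067 (4 days later).
From Jan 28, 2067 to Apr 21, 2068: 337 + 112 = 449 days (rest of 2067, to Apr 21, 2068 in 2068).
449 ÷ 7 = 64 full weeks with remainder 1, so 64 more Fridays after the first → 65.

65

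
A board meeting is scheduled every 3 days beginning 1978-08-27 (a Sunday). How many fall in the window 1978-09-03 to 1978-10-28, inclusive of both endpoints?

18

Occurrences land 3·i days after 1978-08-27 for i = 0, 1, 2, …
1978-09-03 is 7 days after the start; 7 ÷ 3 = 2 remainder 1; since the remainder is 1, round up to i = 3. First occurrence in the window: #4 on 1978-09-05 (3×3 = 9 days in).
1978-10-28 is 62 days after the start; 62 ÷ 3 = 20 remainder 2. Last occurrence in the window: #21 on 1978-10-26.
Occurrences #4 through #21: 18 in total.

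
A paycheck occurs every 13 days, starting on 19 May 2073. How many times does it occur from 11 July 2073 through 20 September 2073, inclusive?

Occurrences land 13·i days after 19 May 2073 for i = 0, 1, 2, …
11 July 2073 is 53 days after the start; 53 ÷ 13 = 4 remainder 1; since the remainder is 1, round up to i = 5. First occurrence in the window: #6 on 23 July 2073 (5×13 = 65 days in).
20 September 2073 is 124 days after the start; 124 ÷ 13 = 9 remainder 7. Last occurrence in the window: #10 on 13 September 2073.
Occurrences #6 through #10: 5 in total.

5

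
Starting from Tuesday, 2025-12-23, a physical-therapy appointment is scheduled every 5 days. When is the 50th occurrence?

The 50th occurrence is 49 intervals after the first: 49 × 5 = 245 days after 2025-12-23.
December has 31 days — 8 days to the end of December leaves 237.
January has 31 days (206 left).
February has 28 days (178 left).
March has 31 days (147 left).
April has 30 days (117 left).
May has 31 days (86 left).
June has 30 days (56 left).
July has 31 days (25 left).
25 days into August → 2026-08-25.

2026-08-25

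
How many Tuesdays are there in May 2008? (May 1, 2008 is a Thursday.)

May 1, 2008 is a Thursday; the first Tuesday on or after it is May 6, 2008 (5 days later).
From May 6, 2008 to May 31, 2008 is 31 − 6 = 25 days.
25 ÷ 7 = 3 full weeks with remainder 4, so 3 more Tuesdays after the first → 4.

4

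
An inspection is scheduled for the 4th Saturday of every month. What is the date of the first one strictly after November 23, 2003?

December 27, 2003

November 2003 starts on a Saturday; its first Saturday is the 1st, so the 4th Saturday is the 22nd — November 22, 2003.
That is not after November 23, 2003, so look at December 2003.
December 2003 starts on a Monday; its first Saturday is the 6th, so the 4th Saturday is the 27th — December 27, 2003.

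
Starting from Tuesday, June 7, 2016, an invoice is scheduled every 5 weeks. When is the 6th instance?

November 29, 2016

The 6th occurrence is 5 intervals after the first: 5 × 35 = 175 days after June 7, 2016.
June has 30 days — 23 days to the end of June leaves 152.
July has 31 days (121 left).
August has 31 days (90 left).
September has 30 days (60 left).
October has 31 days (29 left).
29 days into November → November 29, 2016.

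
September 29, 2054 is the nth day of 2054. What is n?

272

Days in months before September: 31 + 28 + 31 + 30 + 31 + 30 + 31 + 31 = 243.
Plus 29 days into September → day 272.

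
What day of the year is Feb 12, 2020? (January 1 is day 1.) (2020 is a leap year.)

43

Days in months before Feb: 31 = 31.
Plus 12 days into Feb → day 43.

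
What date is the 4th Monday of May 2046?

The first Monday of May 2046 is May 7.
The 4th Monday is 3 weeks later: 7 + 21 = 28.

28 May 2046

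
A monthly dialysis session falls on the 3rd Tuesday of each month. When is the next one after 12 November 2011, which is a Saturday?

November 2011 starts on a Tuesday; its first Tuesday is the 1st, so the 3rd Tuesday is the 15th — 15 November 2011.
15 November 2011 is after 12 November 2011, so that is the next one.

15 November 2011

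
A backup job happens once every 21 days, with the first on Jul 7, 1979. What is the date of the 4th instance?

The 4th occurrence is 3 intervals after the first: 3 × 21 = 63 days after Jul 7, 1979.
Jul has 31 days — 24 days to the end of Jul leaves 39.
Aug has 31 days (8 left).
8 days into Sep → Sep 8, 1979.

Sep 8, 1979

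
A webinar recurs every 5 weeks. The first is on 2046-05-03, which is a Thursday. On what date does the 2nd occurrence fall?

The 2nd occurrence is 1 interval after the first: 1 × 35 = 35 days after 2046-05-03.
May has 31 days — 28 days to the end of May leaves 7.
7 days into June → 2046-06-07.

2046-06-07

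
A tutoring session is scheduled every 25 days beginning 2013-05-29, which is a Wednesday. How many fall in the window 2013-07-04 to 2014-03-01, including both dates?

10

Occurrences land 25·i days after 2013-05-29 for i = 0, 1, 2, …
2013-07-04 is 36 days after the start; 36 ÷ 25 = 1 remainder 11; since the remainder is 11, round up to i = 2. First occurrence in the window: #3 on 2013-07-18 (2×25 = 50 days in).
2014-03-01 is 276 days after the start; 276 ÷ 25 = 11 remainder 1. Last occurrence in the window: #12 on 2014-02-28.
Occurrences #3 through #12: 10 in total.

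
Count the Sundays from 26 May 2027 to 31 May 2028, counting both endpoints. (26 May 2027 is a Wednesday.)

26 May 2027 is a Wednesday; the first Sunday on or after it is 30 May 2027 (4 days later).
From 30 May 2027 to 31 May 2028: 215 + 152 = 367 days (rest of 2027, to 31 May 2028 in 2028).
367 ÷ 7 = 52 full weeks with remainder 3, so 52 more Sundays after the first → 53.

53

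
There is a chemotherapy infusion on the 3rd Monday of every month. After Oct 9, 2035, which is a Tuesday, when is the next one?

Oct 2035 starts on a Monday; its first Monday is the 1st, so the 3rd Monday is the 15th — Oct 15, 2035.
Oct 15, 2035 is after Oct 9, 2035, so that is the next one.

Oct 15, 2035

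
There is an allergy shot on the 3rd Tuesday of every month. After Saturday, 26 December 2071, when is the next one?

December 2071 starts on a Tuesday; its first Tuesday is the 1st, so the 3rd Tuesday is the 15th — 15 December 2071.
That is not after 26 December 2071, so look at January 2072.
January 2072 starts on a Friday; its first Tuesday is the 5th, so the 3rd Tuesday is the 19th — 19 January 2072.

19 January 2072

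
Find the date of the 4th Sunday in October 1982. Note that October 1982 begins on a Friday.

October 1982 begins on a Friday, so the first Sunday is October 3 (2 days later).
The 4th Sunday is 3 weeks later: 3 + 21 = 24.

1982-10-24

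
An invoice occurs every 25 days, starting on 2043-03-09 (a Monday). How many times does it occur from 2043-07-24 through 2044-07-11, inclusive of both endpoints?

14

Occurrences land 25·i days after 2043-03-09 for i = 0, 1, 2, …
2043-07-24 is 137 days after the start; 137 ÷ 25 = 5 remainder 12; since the remainder is 12, round up to i = 6. First occurrence in the window: #7 on 2043-08-06 (6×25 = 150 days in).
2044-07-11 is 490 days after the start; 490 ÷ 25 = 19 remainder 15. Last occurrence in the window: #20 on 2044-06-26.
Occurrences #7 through #20: 14 in total.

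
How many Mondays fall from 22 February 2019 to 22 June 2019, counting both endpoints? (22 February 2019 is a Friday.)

17

22 February 2019 is a Friday; the first Monday on or after it is 25 February 2019 (3 days later).
From 25 February 2019 to 22 June 2019: 3 + 31 + 30 + 31 + 22 = 117 days (rest of February, March, April, May, June).
117 ÷ 7 = 16 full weeks with remainder 5, so 16 more Mondays after the first → 17.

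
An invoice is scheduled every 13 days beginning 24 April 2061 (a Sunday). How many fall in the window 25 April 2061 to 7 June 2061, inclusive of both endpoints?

3

Occurrences land 13·i days after 24 April 2061 for i = 0, 1, 2, …
25 April 2061 is 1 day after the start; 1 ÷ 13 = 0 remainder 1; since the remainder is 1, round up to i = 1. First occurrence in the window: #2 on 7 May 2061 (1×13 = 13 days in).
7 June 2061 is 44 days after the start; 44 ÷ 13 = 3 remainder 5. Last occurrence in the window: #4 on 2 June 2061.
Occurrences #2 through #4: 3 in total.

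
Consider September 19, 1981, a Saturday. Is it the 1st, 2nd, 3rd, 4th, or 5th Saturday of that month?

Day 19 falls in week ⌈19/7⌉ of the month.
Days 1–7 hold the 1st Saturday, 8–14 the 2nd, 15–21 the 3rd, 22–28 the 4th, 29–31 the 5th.
19 is in the range for the 3rd.

3rd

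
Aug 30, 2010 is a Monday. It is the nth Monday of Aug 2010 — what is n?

Day 30 falls in week ⌈30/7⌉ of the month.
Days 1–7 hold the 1st Monday, 8–14 the 2nd, 15–21 the 3rd, 22–28 the 4th, 29–31 the 5th.
30 is in the range for the 5th.

5th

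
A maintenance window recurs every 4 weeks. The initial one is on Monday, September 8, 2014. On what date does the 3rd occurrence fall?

November 3, 2014

The 3rd occurrence is 2 intervals after the first: 2 × 28 = 56 days after September 8, 2014.
September has 30 days — 22 days to the end of September leaves 34.
October has 31 days (3 left).
3 days into November → November 3, 2014.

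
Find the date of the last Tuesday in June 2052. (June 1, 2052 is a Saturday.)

June 2052 begins on a Saturday, so the first Tuesday is June 4 (3 days later).
June 2052 has 30 days. Adding weeks: 4, 11, 18, 25 — the last one ≤ 30 is the 25th.

2052-06-25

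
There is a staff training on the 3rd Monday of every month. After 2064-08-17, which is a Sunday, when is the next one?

2064-08-18

August 2064 starts on a Friday; its first Monday is the 4th, so the 3rd Monday is the 18th — 2064-08-18.
2064-08-18 is after 2064-08-17, so that is the next one.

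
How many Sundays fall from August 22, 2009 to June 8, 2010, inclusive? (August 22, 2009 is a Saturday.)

42

August 22, 2009 is a Saturday; the first Sunday on or after it is August 23, 2009 (1 day later).
From August 23, 2009 to June 8, 2010: 8 + 30 + 31 + 30 + 31 + 31 + 28 + 31 + 30 + 31 + 8 = 289 days (rest of August, September, October, November, December, January, February, March, April, May, June).
289 ÷ 7 = 41 full weeks with remainder 2, so 41 more Sundays after the first → 42.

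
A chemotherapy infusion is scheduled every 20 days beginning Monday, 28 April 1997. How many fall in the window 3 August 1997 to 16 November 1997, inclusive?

Occurrences land 20·i days after 28 April 1997 for i = 0, 1, 2, …
3 August 1997 is 97 days after the start; 97 ÷ 20 = 4 remainder 17; since the remainder is 17, round up to i = 5. First occurrence in the window: #6 on 6 August 1997 (5×20 = 100 days in).
16 November 1997 is 202 days after the start; 202 ÷ 20 = 10 remainder 2. Last occurrence in the window: #11 on 14 November 1997.
Occurrences #6 through #11: 6 in total.

6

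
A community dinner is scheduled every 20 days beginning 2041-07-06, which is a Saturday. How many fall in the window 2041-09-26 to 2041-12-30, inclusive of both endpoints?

Occurrences land 20·i days after 2041-07-06 for i = 0, 1, 2, …
2041-09-26 is 82 days after the start; 82 ÷ 20 = 4 remainder 2; since the remainder is 2, round up to i = 5. First occurrence in the window: #6 on 2041-10-14 (5×20 = 100 days in).
2041-12-30 is 177 days after the start; 177 ÷ 20 = 8 remainder 17. Last occurrence in the window: #9 on 2041-12-13.
Occurrences #6 through #9: 4 in total.

4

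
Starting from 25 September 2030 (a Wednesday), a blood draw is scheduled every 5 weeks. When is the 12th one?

15 October 2031

The 12th occurrence is 11 intervals after the first: 11 × 35 = 385 days after 25 September 2030.
September has 30 days — 5 days to the end of September leaves 380.
October has 31 days (349 left).
November has 30 days (319 left).
December has 31 days (288 left).
January has 31 days (257 left).
February has 28 days (229 left).
March has 31 days (198 left).
April has 30 days (168 left).
May has 31 days (137 left).
June has 30 days (107 left).
July has 31 days (76 left).
August has 31 days (45 left).
September has 30 days (15 left).
15 days into October → 15 October 2031.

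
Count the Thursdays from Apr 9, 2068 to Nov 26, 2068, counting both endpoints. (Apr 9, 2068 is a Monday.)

33

Apr 9, 2068 is a Monday; the first Thursday on or after it is Apr 12, 2068 (3 days later).
From Apr 12, 2068 to Nov 26, 2068: 18 + 31 + 30 + 31 + 31 + 30 + 31 + 26 = 228 days (rest of Apr, May, Jun, Jul, Aug, Sep, Oct, Nov).
228 ÷ 7 = 32 full weeks with remainder 4, so 32 more Thursdays after the first → 33.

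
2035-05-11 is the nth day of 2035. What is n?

131

Days in months before May: 31 + 28 + 31 + 30 = 120.
Plus 11 days into May → day 131.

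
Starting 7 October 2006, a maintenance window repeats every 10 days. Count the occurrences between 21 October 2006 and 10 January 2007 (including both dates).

Occurrences land 10·i days after 7 October 2006 for i = 0, 1, 2, …
21 October 2006 is 14 days after the start; 14 ÷ 10 = 1 remainder 4; since the remainder is 4, round up to i = 2. First occurrence in the window: #3 on 27 October 2006 (2×10 = 20 days in).
10 January 2007 is 95 days after the start; 95 ÷ 10 = 9 remainder 5. Last occurrence in the window: #10 on 5 January 2007.
Occurrences #3 through #10: 8 in total.

8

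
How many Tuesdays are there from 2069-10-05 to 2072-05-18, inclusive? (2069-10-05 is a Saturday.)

2069-10-05 is a Saturday; the first Tuesday on or after it is 2069-10-08 (3 days later).
From 2069-10-08 to 2072-05-18: 84 + 365 + 365 + 139 = 953 days (rest of 2069, 2070, 2071, to 2072-05-18 in 2072).
953 ÷ 7 = 136 full weeks with remainder 1, so 136 more Tuesdays after the first → 137.

137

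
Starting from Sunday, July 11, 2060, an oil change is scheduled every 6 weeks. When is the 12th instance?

The 12th occurrence is 11 intervals after the first: 11 × 42 = 462 days after July 11, 2060.
July has 31 days — 20 days to the end of July leaves 442.
From end of July to end of 2060 is 153 days (289 left).
January has 31 days (258 left).
February has 28 days (230 left).
March has 31 days (199 left).
April has 30 days (169 left).
May has 31 days (138 left).
June has 30 days (108 left).
July has 31 days (77 left).
August has 31 days (46 left).
September has 30 days (16 left).
16 days into October → October 16, 2061.

October 16, 2061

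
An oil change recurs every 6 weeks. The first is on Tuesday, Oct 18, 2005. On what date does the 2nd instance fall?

Nov 29, 2005

The 2nd occurrence is 1 interval after the first: 1 × 42 = 42 days after Oct 18, 2005.
Oct has 31 days — 13 days to the end of Oct leaves 29.
29 days into Nov → Nov 29, 2005.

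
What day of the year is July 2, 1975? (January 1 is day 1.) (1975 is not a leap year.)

Days in months before July: 31 + 28 + 31 + 30 + 31 + 30 = 181.
Plus 2 days into July → day 183.

183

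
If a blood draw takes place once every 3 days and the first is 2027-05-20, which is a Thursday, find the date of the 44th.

2027-09-26

The 44th occurrence is 43 intervals after the first: 43 × 3 = 129 days after 2027-05-20.
May has 31 days — 11 days to the end of May leaves 118.
June has 30 days (88 left).
July has 31 days (57 left).
August has 31 days (26 left).
26 days into September → 2027-09-26.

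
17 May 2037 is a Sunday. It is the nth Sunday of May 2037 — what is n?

3rd

Day 17 falls in week ⌈17/7⌉ of the month.
Days 1–7 hold the 1st Sunday, 8–14 the 2nd, 15–21 the 3rd, 22–28 the 4th, 29–31 the 5th.
17 is in the range for the 3rd.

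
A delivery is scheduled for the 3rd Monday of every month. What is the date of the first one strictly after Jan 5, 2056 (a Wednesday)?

Jan 17, 2056

Jan 2056 starts on a Saturday; its first Monday is the 3rd, so the 3rd Monday is the 17th — Jan 17, 2056.
Jan 17, 2056 is after Jan 5, 2056, so that is the next one.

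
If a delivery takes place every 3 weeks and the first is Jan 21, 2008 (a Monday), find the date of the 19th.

Feb 2, 2009

The 19th occurrence is 18 intervals after the first: 18 × 21 = 378 days after Jan 21, 2008.
Jan has 31 days — 10 days to the end of Jan leaves 368.
Feb has 29 days (339 left).
Mar has 31 days (308 left).
Apr has 30 days (278 left).
May has 31 days (247 left).
Jun has 30 days (217 left).
Jul has 31 days (186 left).
Aug has 31 days (155 left).
Sep has 30 days (125 left).
Oct has 31 days (94 left).
Nov has 30 days (64 left).
Dec has 31 days (33 left).
Jan has 31 days (2 left).
2 days into Feb → Feb 2, 2009.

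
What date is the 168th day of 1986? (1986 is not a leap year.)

January has 31 days (168 − 31 = 137 remain).
February has 28 days (137 − 28 = 109 remain).
March has 31 days (109 − 31 = 78 remain).
April has 30 days (78 − 30 = 48 remain).
May has 31 days (48 − 31 = 17 remain).
17 into June → June 17.

June 17, 1986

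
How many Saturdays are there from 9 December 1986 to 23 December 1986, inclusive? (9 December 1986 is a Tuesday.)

2

9 December 1986 is a Tuesday; the first Saturday on or after it is 13 December 1986 (4 days later).
From 13 December 1986 to 23 December 1986 is 23 − 13 = 10 days.
10 ÷ 7 = 1 full weeks with remainder 3, so 1 more Saturdays after the first → 2.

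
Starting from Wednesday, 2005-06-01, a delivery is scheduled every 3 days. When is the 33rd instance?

2005-09-05

The 33rd occurrence is 32 intervals after the first: 32 × 3 = 96 days after 2005-06-01.
June has 30 days — 29 days to the end of June leaves 67.
July has 31 days (36 left).
August has 31 days (5 left).
5 days into September → 2005-09-05.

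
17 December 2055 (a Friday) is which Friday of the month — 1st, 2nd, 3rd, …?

Day 17 falls in week ⌈17/7⌉ of the month.
Days 1–7 hold the 1st Friday, 8–14 the 2nd, 15–21 the 3rd, 22–28 the 4th, 29–31 the 5th.
17 is in the range for the 3rd.

3rd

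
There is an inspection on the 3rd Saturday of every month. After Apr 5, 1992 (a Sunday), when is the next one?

Apr 18, 1992

Apr 1992 starts on a Wednesday; its first Saturday is the 4th, so the 3rd Saturday is the 18th — Apr 18, 1992.
Apr 18, 1992 is after Apr 5, 1992, so that is the next one.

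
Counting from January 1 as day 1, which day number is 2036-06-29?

Days in months before June: 31 + 29 + 31 + 30 + 31 = 152.
Plus 29 days into June → day 181.

181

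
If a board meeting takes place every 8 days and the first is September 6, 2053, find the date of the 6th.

The 6th occurrence is 5 intervals after the first: 5 × 8 = 40 days after September 6, 2053.
September has 30 days — 24 days to the end of September leaves 16.
16 days into October → October 16, 2053.

October 16, 2053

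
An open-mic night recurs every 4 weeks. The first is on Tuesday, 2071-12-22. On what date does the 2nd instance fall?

The 2nd occurrence is 1 interval after the first: 1 × 28 = 28 days after 2071-12-22.
December has 31 days — 9 days to the end of December leaves 19.
19 days into January → 2072-01-19.

2072-01-19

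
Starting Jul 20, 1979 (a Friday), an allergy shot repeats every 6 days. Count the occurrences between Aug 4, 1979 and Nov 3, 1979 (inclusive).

Occurrences land 6·i days after Jul 20, 1979 for i = 0, 1, 2, …
Aug 4, 1979 is 15 days after the start; 15 ÷ 6 = 2 remainder 3; since the remainder is 3, round up to i = 3. First occurrence in the window: #4 on Aug 7, 1979 (3×6 = 18 days in).
Nov 3, 1979 is 106 days after the start; 106 ÷ 6 = 17 remainder 4. Last occurrence in the window: #18 on Oct 30, 1979.
Occurrences #4 through #18: 15 in total.

15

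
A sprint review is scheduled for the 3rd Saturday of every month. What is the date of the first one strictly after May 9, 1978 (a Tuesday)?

May 1978 starts on a Monday; its first Saturday is the 6th, so the 3rd Saturday is the 20th — May 20, 1978.
May 20, 1978 is after May 9, 1978, so that is the next one.

May 20, 1978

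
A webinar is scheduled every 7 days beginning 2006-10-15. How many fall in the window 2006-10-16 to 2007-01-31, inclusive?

15

Occurrences land 7·i days after 2006-10-15 for i = 0, 1, 2, …
2006-10-16 is 1 day after the start; 1 ÷ 7 = 0 remainder 1; since the remainder is 1, round up to i = 1. First occurrence in the window: #2 on 2006-10-22 (1×7 = 7 days in).
2007-01-31 is 108 days after the start; 108 ÷ 7 = 15 remainder 3. Last occurrence in the window: #16 on 2007-01-28.
Occurrences #2 through #16: 15 in total.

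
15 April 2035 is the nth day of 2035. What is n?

105

Days in months before April: 31 + 28 + 31 = 90.
Plus 15 days into April → day 105.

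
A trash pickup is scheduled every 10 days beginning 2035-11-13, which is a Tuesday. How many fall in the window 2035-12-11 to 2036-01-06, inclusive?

3

Occurrences land 10·i days after 2035-11-13 for i = 0, 1, 2, …
2035-12-11 is 28 days after the start; 28 ÷ 10 = 2 remainder 8; since the remainder is 8, round up to i = 3. First occurrence in the window: #4 on 2035-12-13 (3×10 = 30 days in).
2036-01-06 is 54 days after the start; 54 ÷ 10 = 5 remainder 4. Last occurrence in the window: #6 on 2036-01-02.
Occurrences #4 through #6: 3 in total.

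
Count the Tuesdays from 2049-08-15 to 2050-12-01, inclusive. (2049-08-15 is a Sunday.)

68

2049-08-15 is a Sunday; the first Tuesday on or after it is 2049-08-17 (2 days later).
From 2049-08-17 to 2050-12-01: 136 + 335 = 471 days (rest of 2049, to 2050-12-01 in 2050).
471 ÷ 7 = 67 full weeks with remainder 2, so 67 more Tuesdays after the first → 68.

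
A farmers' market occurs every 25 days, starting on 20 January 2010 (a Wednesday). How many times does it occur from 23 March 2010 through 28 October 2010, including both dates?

9

Occurrences land 25·i days after 20 January 2010 for i = 0, 1, 2, …
23 March 2010 is 62 days after the start; 62 ÷ 25 = 2 remainder 12; since the remainder is 12, round up to i = 3. First occurrence in the window: #4 on 5 April 2010 (3×25 = 75 days in).
28 October 2010 is 281 days after the start; 281 ÷ 25 = 11 remainder 6. Last occurrence in the window: #12 on 22 October 2010.
Occurrences #4 through #12: 9 in total.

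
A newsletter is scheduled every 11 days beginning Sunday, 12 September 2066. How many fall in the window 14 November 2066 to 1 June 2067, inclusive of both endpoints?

18

Occurrences land 11·i days after 12 September 2066 for i = 0, 1, 2, …
14 November 2066 is 63 days after the start; 63 ÷ 11 = 5 remainder 8; since the remainder is 8, round up to i = 6. First occurrence in the window: #7 on 17 November 2066 (6×11 = 66 days in).
1 June 2067 is 262 days after the start; 262 ÷ 11 = 23 remainder 9. Last occurrence in the window: #24 on 23 May 2067.
Occurrences #7 through #24: 18 in total.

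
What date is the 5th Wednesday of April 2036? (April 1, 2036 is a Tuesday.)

30 April 2036

April 2036 begins on a Tuesday, so the first Wednesday is April 2 (1 day later).
The 5th Wednesday is 4 weeks later: 2 + 28 = 30.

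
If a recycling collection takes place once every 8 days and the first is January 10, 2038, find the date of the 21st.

The 21st occurrence is 20 intervals after the first: 20 × 8 = 160 days after January 10, 2038.
January has 31 days — 21 days to the end of January leaves 139.
February has 28 days (111 left).
March has 31 days (80 left).
April has 30 days (50 left).
May has 31 days (19 left).
19 days into June → June 19, 2038.

June 19, 2038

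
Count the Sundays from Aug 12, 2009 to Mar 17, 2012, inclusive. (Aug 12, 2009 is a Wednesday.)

Aug 12, 2009 is a Wednesday; the first Sunday on or after it is Aug 16, 2009 (4 days later).
From Aug 16, 2009 to Mar 17, 2012: 137 + 365 + 365 + 77 = 944 days (rest of 2009, 2010, 2011, to Mar 17, 2012 in 2012).
944 ÷ 7 = 134 full weeks with remainder 6, so 134 more Sundays after the first → 135.

135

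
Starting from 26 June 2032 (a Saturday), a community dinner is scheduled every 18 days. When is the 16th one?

23 March 2033

The 16th occurrence is 15 intervals after the first: 15 × 18 = 270 days after 26 June 2032.
June has 30 days — 4 days to the end of June leaves 266.
July has 31 days (235 left).
August has 31 days (204 left).
September has 30 days (174 left).
October has 31 days (143 left).
November has 30 days (113 left).
December has 31 days (82 left).
January has 31 days (51 left).
February has 28 days (23 left).
23 days into March → 23 March 2033.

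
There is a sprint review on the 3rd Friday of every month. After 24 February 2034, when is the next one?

17 March 2034

February 2034 starts on a Wednesday; its first Friday is the 3rd, so the 3rd Friday is the 17th — 17 February 2034.
That is not after 24 February 2034, so look at March 2034.
March 2034 starts on a Wednesday; its first Friday is the 3rd, so the 3rd Friday is the 17th — 17 March 2034.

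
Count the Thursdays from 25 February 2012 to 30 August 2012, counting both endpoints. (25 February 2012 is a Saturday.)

27

25 February 2012 is a Saturday; the first Thursday on or after it is 1 March 2012 (5 days later).
From 1 March 2012 to 30 August 2012: 30 + 30 + 31 + 30 + 31 + 30 = 182 days (rest of March, April, May, June, July, August).
182 ÷ 7 = 26 full weeks with remainder 0, so 26 more Thursdays after the first → 27.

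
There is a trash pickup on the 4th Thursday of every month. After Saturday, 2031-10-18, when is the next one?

October 2031 starts on a Wednesday; its first Thursday is the 2nd, so the 4th Thursday is the 23rd — 2031-10-23.
2031-10-23 is after 2031-10-18, so that is the next one.

2031-10-23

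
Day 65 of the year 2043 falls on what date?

January has 31 days (65 − 31 = 34 remain).
February has 28 days (34 − 28 = 6 remain).
6 into March → March 6.

March 6, 2043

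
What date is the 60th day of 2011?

January has 31 days (60 − 31 = 29 remain).
February has 28 days (29 − 28 = 1 remain).
1 into March → March 1.

2011-03-01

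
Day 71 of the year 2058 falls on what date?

January has 31 days (71 − 31 = 40 remain).
February has 28 days (40 − 28 = 12 remain).
12 into March → March 12.

March 12, 2058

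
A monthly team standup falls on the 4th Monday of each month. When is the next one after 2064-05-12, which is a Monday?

2064-05-26

May 2064 starts on a Thursday; its first Monday is the 5th, so the 4th Monday is the 26th — 2064-05-26.
2064-05-26 is after 2064-05-12, so that is the next one.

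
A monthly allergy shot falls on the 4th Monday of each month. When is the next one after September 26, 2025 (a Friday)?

October 27, 2025

September 2025 starts on a Monday; its first Monday is the 1st, so the 4th Monday is the 22nd — September 22, 2025.
That is not after September 26, 2025, so look at October 2025.
October 2025 starts on a Wednesday; its first Monday is the 6th, so the 4th Monday is the 27th — October 27, 2025.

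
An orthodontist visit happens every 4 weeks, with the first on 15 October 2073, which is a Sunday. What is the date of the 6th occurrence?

The 6th occurrence is 5 intervals after the first: 5 × 28 = 140 days after 15 October 2073.
October has 31 days — 16 days to the end of October leaves 124.
November has 30 days (94 left).
December has 31 days (63 left).
January has 31 days (32 left).
February has 28 days (4 left).
4 days into March → 4 March 2074.

4 March 2074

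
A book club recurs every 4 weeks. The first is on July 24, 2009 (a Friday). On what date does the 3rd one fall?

September 18, 2009

The 3rd occurrence is 2 intervals after the first: 2 × 28 = 56 days after July 24, 2009.
July has 31 days — 7 days to the end of July leaves 49.
August has 31 days (18 left).
18 days into September → September 18, 2009.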